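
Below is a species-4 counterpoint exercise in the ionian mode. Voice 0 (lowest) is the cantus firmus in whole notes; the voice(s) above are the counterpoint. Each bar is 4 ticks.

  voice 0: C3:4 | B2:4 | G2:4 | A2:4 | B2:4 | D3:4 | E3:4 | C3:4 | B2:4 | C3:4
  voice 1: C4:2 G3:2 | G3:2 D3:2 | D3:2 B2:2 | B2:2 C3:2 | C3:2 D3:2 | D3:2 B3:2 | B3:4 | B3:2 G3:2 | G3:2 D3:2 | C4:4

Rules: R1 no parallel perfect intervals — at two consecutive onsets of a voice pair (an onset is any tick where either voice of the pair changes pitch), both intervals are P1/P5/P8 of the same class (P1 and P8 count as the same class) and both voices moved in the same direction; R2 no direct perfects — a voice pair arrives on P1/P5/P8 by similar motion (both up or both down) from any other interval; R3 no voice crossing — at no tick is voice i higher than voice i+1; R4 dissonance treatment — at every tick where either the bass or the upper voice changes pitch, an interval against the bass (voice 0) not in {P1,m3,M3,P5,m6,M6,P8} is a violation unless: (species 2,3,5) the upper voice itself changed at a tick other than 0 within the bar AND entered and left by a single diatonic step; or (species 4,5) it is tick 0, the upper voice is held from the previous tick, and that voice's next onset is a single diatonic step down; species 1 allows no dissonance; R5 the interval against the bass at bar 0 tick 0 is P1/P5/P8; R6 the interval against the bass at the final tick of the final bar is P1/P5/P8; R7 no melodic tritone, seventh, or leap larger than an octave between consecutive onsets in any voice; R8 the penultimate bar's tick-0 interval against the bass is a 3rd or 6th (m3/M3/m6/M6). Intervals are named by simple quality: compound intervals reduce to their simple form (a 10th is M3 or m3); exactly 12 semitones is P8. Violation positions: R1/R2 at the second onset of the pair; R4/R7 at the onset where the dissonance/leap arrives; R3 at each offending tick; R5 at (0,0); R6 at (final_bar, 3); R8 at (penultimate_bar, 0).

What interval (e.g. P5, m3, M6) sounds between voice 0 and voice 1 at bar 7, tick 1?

voice 0=C3 voice 1=B3 -> M7

M7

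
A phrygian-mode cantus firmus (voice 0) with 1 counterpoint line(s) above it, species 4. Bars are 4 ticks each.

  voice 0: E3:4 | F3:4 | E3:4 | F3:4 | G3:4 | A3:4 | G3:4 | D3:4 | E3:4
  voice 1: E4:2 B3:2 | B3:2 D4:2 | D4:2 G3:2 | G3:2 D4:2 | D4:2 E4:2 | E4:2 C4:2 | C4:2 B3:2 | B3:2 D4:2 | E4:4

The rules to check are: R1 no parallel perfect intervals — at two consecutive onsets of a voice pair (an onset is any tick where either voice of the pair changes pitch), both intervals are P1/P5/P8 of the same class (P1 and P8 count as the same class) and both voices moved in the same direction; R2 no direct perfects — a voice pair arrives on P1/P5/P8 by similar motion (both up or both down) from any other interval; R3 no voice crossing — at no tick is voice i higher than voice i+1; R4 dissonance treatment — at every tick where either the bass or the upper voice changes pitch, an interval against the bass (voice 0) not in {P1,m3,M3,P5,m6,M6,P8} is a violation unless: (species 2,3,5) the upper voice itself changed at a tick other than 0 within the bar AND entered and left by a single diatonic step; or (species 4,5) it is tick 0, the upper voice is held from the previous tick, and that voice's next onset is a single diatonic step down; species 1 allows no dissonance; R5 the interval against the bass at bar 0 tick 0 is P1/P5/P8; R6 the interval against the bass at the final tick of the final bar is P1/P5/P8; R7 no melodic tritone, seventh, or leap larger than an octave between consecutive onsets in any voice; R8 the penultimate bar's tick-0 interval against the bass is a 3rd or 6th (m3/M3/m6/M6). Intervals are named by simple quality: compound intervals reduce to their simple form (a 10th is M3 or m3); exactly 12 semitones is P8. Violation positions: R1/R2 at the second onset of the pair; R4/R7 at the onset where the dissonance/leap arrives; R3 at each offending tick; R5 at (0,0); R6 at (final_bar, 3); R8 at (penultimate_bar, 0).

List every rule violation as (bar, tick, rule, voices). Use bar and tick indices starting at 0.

bar 0: v0=E3 v1=E4 downbeat P8
bar 1: v0=F3 v1=B3 downbeat TT
bar 2: v0=E3 v1=D4 downbeat m7
bar 3: v0=F3 v1=G3 downbeat M2
bar 4: v0=G3 v1=D4 downbeat P5
bar 5: v0=A3 v1=E4 downbeat P5
bar 6: v0=G3 v1=C4 downbeat P4
bar 7: v0=D3 v1=B3 downbeat M6
bar 8: v0=E3 v1=E4 downbeat P8
  -> R4 @ bar 1 tick 0 v(0, 1): F3/B3 TT untreated
  -> R4 @ bar 2 tick 0 v(0, 1): E3/D4 m7 untreated
  -> R4 @ bar 3 tick 0 v(0, 1): F3/G3 M2 untreated
  -> R1 @ bar 8 tick 0 v(0, 1): D3/D4 P8 -> E3/E4 P8 similar

(1, 0, R4, (0, 1))
(2, 0, R4, (0, 1))
(3, 0, R4, (0, 1))
(8, 0, R1, (0, 1))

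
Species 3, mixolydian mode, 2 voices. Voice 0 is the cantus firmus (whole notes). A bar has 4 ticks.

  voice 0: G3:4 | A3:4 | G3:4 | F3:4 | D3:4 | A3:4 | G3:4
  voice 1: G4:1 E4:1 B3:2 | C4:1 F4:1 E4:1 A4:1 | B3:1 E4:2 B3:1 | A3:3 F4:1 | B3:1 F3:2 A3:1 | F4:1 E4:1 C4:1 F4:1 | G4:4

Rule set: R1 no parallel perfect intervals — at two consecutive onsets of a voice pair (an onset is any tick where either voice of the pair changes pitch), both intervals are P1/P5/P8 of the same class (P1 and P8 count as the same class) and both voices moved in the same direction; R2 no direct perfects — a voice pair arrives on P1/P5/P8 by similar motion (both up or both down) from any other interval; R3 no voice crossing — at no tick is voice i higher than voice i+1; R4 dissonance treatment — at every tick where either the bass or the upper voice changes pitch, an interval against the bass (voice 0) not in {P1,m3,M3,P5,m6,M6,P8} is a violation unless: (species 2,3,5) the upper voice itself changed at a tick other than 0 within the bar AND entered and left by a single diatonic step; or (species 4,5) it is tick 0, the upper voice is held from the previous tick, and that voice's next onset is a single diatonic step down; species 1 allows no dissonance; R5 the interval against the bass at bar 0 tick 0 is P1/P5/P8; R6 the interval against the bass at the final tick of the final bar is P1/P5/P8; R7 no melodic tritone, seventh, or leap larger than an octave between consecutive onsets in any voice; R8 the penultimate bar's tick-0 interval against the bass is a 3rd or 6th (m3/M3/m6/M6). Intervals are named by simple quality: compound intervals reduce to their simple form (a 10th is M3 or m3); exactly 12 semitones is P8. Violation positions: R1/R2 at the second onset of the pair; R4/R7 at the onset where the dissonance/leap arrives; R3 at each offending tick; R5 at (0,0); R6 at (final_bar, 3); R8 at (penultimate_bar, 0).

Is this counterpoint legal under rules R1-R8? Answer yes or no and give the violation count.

bar 0: v0=G3 v1=G4 (P8)
bar 1: v0=A3 v1=C4 (m3)
bar 2: v0=G3 v1=B3 (M3)
bar 3: v0=F3 v1=A3 (M3)
bar 4: v0=D3 v1=B3 (M6)
bar 5: v0=A3 v1=F4 (m6)
bar 6: v0=G3 v1=G4 (P8)
  R7 @ bar2.0: A4->B3 leap 10st
  R7 @ bar4.0: F4->B3 leap 6st
  R7 @ bar4.1: B3->F3 leap 6st

No (3 violations)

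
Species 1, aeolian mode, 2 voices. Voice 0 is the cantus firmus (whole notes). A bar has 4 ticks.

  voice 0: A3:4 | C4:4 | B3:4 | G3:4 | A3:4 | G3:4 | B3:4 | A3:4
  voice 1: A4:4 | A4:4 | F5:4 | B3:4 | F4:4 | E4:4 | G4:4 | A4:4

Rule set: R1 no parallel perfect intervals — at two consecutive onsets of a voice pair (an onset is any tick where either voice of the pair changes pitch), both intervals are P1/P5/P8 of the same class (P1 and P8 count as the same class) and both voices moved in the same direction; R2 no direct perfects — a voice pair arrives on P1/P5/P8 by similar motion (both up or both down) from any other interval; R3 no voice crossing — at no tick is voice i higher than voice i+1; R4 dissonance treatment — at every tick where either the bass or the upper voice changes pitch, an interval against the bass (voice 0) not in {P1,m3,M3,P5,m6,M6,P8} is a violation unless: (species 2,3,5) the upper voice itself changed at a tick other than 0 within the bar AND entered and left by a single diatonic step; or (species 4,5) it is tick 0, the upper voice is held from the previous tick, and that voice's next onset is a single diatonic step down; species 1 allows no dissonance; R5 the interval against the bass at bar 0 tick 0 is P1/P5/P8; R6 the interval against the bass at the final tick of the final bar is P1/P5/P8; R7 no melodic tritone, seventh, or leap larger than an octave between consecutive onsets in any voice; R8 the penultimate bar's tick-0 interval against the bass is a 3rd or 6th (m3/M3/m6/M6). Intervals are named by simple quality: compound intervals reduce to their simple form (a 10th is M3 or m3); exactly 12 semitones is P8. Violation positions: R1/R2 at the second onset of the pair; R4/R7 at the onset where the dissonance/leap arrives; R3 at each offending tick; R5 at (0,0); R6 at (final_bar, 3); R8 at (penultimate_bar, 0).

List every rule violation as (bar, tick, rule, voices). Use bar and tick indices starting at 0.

(2, 0, R4, (0, 1))
(3, 0, R7, (1,))
(4, 0, R7, (1,))

bar 0: v0=A3 v1=A4 downbeat P8
bar 1: v0=C4 v1=A4 downbeat M6
bar 2: v0=B3 v1=F5 downbeat TT
bar 3: v0=G3 v1=B3 downbeat M3
bar 4: v0=A3 v1=F4 downbeat m6
bar 5: v0=G3 v1=E4 downbeat M6
bar 6: v0=B3 v1=G4 downbeat m6
bar 7: v0=A3 v1=A4 downbeat P8
  -> R4 @ bar 2 tick 0 v(0, 1): B3/F5 TT untreated
  -> R7 @ bar 3 tick 0 v(1,): F5->B3 leap 18st
  -> R7 @ bar 4 tick 0 v(1,): B3->F4 leap 6st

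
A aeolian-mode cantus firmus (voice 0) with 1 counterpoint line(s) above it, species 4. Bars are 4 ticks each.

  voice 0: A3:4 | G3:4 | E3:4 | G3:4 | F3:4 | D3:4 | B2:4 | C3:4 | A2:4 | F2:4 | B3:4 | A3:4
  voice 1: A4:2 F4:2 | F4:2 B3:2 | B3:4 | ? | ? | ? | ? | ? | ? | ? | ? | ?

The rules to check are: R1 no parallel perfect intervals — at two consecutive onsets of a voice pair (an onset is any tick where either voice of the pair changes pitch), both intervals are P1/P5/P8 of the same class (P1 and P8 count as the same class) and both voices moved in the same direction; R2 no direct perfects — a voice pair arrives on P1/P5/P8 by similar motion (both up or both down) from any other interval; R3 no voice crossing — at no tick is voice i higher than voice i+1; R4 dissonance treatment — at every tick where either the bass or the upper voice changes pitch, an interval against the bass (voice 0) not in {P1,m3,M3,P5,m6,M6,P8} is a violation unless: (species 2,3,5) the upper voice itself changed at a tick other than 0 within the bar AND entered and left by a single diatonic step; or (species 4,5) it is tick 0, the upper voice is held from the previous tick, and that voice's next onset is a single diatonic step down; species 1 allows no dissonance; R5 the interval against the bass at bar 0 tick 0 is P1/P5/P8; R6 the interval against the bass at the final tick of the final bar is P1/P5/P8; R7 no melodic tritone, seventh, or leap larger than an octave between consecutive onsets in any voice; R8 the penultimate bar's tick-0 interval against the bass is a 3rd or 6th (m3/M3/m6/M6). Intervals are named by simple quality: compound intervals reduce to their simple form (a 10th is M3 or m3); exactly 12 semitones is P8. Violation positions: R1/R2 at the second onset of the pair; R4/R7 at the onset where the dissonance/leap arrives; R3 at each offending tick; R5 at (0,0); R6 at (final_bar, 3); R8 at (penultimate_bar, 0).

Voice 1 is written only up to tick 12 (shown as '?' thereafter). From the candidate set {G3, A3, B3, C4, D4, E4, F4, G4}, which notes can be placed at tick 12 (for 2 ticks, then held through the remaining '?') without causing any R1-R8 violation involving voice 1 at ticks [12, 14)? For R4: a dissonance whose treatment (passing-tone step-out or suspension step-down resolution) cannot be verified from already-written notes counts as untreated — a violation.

G3: legal
A3: violates R4
B3: legal
C4: violates R4
D4: violates R1
E4: legal
F4: violates R4,R7
G4: violates R2

{B3, E4, G3}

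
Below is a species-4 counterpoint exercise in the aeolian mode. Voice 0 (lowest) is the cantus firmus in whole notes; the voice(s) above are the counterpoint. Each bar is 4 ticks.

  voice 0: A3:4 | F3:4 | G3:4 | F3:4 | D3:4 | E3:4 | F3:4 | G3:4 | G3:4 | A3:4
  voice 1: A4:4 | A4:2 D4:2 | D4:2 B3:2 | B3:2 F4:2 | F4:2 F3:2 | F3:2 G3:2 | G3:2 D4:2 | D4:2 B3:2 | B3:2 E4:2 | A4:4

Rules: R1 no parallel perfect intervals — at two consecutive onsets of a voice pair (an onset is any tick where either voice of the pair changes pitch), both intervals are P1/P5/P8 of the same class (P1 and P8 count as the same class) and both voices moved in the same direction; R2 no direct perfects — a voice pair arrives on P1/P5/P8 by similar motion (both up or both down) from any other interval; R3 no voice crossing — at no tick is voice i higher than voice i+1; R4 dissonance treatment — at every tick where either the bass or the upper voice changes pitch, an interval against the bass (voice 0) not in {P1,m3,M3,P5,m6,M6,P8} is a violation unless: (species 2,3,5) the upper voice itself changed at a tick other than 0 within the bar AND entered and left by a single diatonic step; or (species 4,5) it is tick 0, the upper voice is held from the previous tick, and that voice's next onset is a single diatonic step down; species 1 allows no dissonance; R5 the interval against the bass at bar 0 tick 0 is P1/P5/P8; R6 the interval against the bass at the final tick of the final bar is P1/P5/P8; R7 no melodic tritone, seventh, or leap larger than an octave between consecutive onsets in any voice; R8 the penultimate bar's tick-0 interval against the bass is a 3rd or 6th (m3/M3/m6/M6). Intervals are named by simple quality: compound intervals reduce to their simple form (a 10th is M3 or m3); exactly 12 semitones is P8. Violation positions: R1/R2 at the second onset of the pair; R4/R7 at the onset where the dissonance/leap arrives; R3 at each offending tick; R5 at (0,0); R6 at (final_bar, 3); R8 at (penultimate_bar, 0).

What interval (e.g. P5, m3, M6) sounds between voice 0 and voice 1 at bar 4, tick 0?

m3

voice 0=D3 voice 1=F4 -> m3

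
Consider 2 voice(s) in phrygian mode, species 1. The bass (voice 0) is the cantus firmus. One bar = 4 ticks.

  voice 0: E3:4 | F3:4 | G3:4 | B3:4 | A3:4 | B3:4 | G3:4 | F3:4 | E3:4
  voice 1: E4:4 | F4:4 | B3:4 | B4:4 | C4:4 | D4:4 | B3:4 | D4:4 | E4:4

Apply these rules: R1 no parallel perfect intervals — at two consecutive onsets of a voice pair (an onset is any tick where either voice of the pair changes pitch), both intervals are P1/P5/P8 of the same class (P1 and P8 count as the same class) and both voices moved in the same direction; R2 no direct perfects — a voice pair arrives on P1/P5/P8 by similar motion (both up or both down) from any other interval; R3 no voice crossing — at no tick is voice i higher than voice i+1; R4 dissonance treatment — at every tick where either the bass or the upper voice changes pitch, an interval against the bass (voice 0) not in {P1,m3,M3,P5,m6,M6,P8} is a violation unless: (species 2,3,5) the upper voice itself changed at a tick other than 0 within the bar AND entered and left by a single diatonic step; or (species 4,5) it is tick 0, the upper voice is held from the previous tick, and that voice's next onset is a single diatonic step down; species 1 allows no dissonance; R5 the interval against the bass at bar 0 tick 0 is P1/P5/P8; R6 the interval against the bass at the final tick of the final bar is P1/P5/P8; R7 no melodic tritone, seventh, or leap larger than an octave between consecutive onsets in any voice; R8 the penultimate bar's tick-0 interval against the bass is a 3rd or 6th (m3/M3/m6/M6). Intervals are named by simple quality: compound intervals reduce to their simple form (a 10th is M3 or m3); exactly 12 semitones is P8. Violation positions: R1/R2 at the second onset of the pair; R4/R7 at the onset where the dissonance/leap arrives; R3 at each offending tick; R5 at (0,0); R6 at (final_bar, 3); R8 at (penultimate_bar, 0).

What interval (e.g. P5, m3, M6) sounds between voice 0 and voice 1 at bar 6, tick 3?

voice 0=G3 voice 1=B3 -> M3

M3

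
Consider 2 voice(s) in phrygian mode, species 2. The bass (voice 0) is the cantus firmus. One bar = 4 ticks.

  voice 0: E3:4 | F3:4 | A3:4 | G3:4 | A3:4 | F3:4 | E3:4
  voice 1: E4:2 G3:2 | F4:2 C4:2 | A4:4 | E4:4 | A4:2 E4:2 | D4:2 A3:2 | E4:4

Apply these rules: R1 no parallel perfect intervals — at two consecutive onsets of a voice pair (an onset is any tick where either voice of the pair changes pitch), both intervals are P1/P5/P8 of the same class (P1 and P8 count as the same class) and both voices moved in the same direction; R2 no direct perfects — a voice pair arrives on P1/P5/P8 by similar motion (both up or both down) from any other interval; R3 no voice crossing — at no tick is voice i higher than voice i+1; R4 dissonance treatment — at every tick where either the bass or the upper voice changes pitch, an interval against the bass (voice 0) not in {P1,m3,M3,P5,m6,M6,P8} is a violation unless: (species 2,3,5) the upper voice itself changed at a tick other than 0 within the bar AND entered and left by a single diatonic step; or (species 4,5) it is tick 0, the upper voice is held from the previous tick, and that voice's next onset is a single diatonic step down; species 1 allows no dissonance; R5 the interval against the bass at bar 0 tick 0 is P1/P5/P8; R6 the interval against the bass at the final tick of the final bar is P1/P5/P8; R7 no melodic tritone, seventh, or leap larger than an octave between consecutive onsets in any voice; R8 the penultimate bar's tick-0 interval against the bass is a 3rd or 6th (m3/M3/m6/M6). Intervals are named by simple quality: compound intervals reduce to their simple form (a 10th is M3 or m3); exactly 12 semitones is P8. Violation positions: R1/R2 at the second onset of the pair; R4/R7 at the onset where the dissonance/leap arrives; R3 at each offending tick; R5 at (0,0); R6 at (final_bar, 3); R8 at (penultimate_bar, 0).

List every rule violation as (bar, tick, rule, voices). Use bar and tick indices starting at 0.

(1, 0, R2, (0, 1))
(1, 0, R7, (1,))
(2, 0, R2, (0, 1))
(4, 0, R2, (0, 1))

bar 0: v0=E3 v1=E4 downbeat P8
bar 1: v0=F3 v1=F4 downbeat P8
bar 2: v0=A3 v1=A4 downbeat P8
bar 3: v0=G3 v1=E4 downbeat M6
bar 4: v0=A3 v1=A4 downbeat P8
bar 5: v0=F3 v1=D4 downbeat M6
bar 6: v0=E3 v1=E4 downbeat P8
  -> R2 @ bar 1 tick 0 v(0, 1): E3/G3 m3 -> F3/F4 P8 similar
  -> R7 @ bar 1 tick 0 v(1,): G3->F4 leap 10st
  -> R2 @ bar 2 tick 0 v(0, 1): F3/C4 P5 -> A3/A4 P8 similar
  -> R2 @ bar 4 tick 0 v(0, 1): G3/E4 M6 -> A3/A4 P8 similar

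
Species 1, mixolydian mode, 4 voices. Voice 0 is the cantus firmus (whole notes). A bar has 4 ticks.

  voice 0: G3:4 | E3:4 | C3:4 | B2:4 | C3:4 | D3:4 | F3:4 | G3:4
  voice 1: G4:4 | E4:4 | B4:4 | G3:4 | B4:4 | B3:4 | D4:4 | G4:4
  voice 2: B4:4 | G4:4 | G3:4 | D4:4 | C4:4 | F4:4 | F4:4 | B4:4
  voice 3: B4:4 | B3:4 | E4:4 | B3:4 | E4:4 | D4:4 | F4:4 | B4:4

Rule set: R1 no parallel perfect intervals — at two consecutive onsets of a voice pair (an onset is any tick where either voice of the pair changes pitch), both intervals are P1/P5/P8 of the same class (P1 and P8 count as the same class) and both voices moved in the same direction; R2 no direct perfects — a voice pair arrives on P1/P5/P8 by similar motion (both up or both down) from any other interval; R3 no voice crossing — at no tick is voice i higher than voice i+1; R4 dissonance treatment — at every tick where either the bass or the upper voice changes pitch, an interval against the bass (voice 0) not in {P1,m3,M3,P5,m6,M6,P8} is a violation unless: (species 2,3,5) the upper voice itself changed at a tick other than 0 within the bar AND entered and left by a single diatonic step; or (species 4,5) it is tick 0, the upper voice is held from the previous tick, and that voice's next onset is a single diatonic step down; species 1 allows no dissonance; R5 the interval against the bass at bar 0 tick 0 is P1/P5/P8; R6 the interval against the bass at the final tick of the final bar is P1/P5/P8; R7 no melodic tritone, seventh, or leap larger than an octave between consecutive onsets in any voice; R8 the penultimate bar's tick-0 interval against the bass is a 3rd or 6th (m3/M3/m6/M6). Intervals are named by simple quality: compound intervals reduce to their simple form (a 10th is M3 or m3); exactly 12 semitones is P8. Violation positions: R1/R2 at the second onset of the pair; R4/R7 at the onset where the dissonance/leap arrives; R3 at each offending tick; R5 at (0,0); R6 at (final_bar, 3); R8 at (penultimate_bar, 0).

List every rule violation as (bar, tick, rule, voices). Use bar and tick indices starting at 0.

bar 0: v0=G3 v1=G4 v2=B4 v3=B4 downbeat M3
bar 1: v0=E3 v1=E4 v2=G4 v3=B3 downbeat P5
bar 2: v0=C3 v1=B4 v2=G3 v3=E4 downbeat M3
bar 3: v0=B2 v1=G3 v2=D4 v3=B3 downbeat P8
bar 4: v0=C3 v1=B4 v2=C4 v3=E4 downbeat M3
bar 5: v0=D3 v1=B3 v2=F4 v3=D4 downbeat P8
bar 6: v0=F3 v1=D4 v2=F4 v3=F4 downbeat P8
bar 7: v0=G3 v1=G4 v2=B4 v3=B4 downbeat M3
  -> R5 @ bar 0 tick 0 v(0, 2): opens on M3
  -> R5 @ bar 0 tick 0 v(0, 3): opens on M3
  -> R1 @ bar 1 tick 0 v(0, 1): G3/G4 P8 -> E3/E4 P8 similar
  -> R2 @ bar 1 tick 0 v(0, 3): G3/B4 M3 -> E3/B3 P5 similar
  -> R3 @ bar 1 tick 0 v(2, 3): G4 above B3
  -> R3 @ bar 1 tick 1 v(2, 3): G4 above B3
  -> R3 @ bar 1 tick 2 v(2, 3): G4 above B3
  -> R3 @ bar 1 tick 3 v(2, 3): G4 above B3
  -> R2 @ bar 2 tick 0 v(0, 2): E3/G4 m3 -> C3/G3 P5 similar
  -> R2 @ bar 2 tick 0 v(1, 3): E4/B3 P4 -> B4/E4 P5 similar
  -> R3 @ bar 2 tick 0 v(1, 2): B4 above G3
  -> R4 @ bar 2 tick 0 v(0, 1): C3/B4 M7 untreated
  -> R3 @ bar 2 tick 1 v(1, 2): B4 above G3
  -> R3 @ bar 2 tick 2 v(1, 2): B4 above G3
  -> R3 @ bar 2 tick 3 v(1, 2): B4 above G3
  -> R2 @ bar 3 tick 0 v(0, 3): C3/E4 M3 -> B2/B3 P8 similar
  -> R3 @ bar 3 tick 0 v(2, 3): D4 above B3
  -> R7 @ bar 3 tick 0 v(1,): B4->G3 leap 16st
  -> R3 @ bar 3 tick 1 v(2, 3): D4 above B3
  -> R3 @ bar 3 tick 2 v(2, 3): D4 above B3
  -> R3 @ bar 3 tick 3 v(2, 3): D4 above B3
  -> R2 @ bar 4 tick 0 v(1, 3): G3/B3 M3 -> B4/E4 P5 similar
  -> R3 @ bar 4 tick 0 v(1, 2): B4 above C4
  -> R4 @ bar 4 tick 0 v(0, 1): C3/B4 M7 untreated
  -> R7 @ bar 4 tick 0 v(1,): G3->B4 leap 16st
  -> R3 @ bar 4 tick 1 v(1, 2): B4 above C4
  -> R3 @ bar 4 tick 2 v(1, 2): B4 above C4
  -> R3 @ bar 4 tick 3 v(1, 2): B4 above C4
  -> R3 @ bar 5 tick 0 v(2, 3): F4 above D4
  -> R3 @ bar 5 tick 1 v(2, 3): F4 above D4
  -> R3 @ bar 5 tick 2 v(2, 3): F4 above D4
  -> R3 @ bar 5 tick 3 v(2, 3): F4 above D4
  -> R1 @ bar 6 tick 0 v(0, 3): D3/D4 P8 -> F3/F4 P8 similar
  -> R8 @ bar 6 tick 0 v(0, 2): penult P8 not 3rd/6th
  -> R8 @ bar 6 tick 0 v(0, 3): penult P8 not 3rd/6th
  -> R1 @ bar 7 tick 0 v(2, 3): F4/F4 P1 -> B4/B4 P1 similar
  -> R2 @ bar 7 tick 0 v(0, 1): F3/D4 M6 -> G3/G4 P8 similar
  -> R7 @ bar 7 tick 0 v(2,): F4->B4 leap 6st
  -> R7 @ bar 7 tick 0 v(3,): F4->B4 leap 6st
  -> R6 @ bar 7 tick 3 v(0, 2): closes on M3
  -> R6 @ bar 7 tick 3 v(0, 3): closes on M3

(0, 0, R5, (0, 2))
(0, 0, R5, (0, 3))
(1, 0, R1, (0, 1))
(1, 0, R2, (0, 3))
(1, 0, R3, (2, 3))
(1, 1, R3, (2, 3))
(1, 2, R3, (2, 3))
(1, 3, R3, (2, 3))
(2, 0, R2, (0, 2))
(2, 0, R2, (1, 3))
(2, 0, R3, (1, 2))
(2, 0, R4, (0, 1))
(2, 1, R3, (1, 2))
(2, 2, R3, (1, 2))
(2, 3, R3, (1, 2))
(3, 0, R2, (0, 3))
(3, 0, R3, (2, 3))
(3, 0, R7, (1,))
(3, 1, R3, (2, 3))
(3, 2, R3, (2, 3))
(3, 3, R3, (2, 3))
(4, 0, R2, (1, 3))
(4, 0, R3, (1, 2))
(4, 0, R4, (0, 1))
(4, 0, R7, (1,))
(4, 1, R3, (1, 2))
(4, 2, R3, (1, 2))
(4, 3, R3, (1, 2))
(5, 0, R3, (2, 3))
(5, 1, R3, (2, 3))
(5, 2, R3, (2, 3))
(5, 3, R3, (2, 3))
(6, 0, R1, (0, 3))
(6, 0, R8, (0, 2))
(6, 0, R8, (0, 3))
(7, 0, R1, (2, 3))
(7, 0, R2, (0, 1))
(7, 0, R7, (2,))
(7, 0, R7, (3,))
(7, 3, R6, (0, 2))
(7, 3, R6, (0, 3))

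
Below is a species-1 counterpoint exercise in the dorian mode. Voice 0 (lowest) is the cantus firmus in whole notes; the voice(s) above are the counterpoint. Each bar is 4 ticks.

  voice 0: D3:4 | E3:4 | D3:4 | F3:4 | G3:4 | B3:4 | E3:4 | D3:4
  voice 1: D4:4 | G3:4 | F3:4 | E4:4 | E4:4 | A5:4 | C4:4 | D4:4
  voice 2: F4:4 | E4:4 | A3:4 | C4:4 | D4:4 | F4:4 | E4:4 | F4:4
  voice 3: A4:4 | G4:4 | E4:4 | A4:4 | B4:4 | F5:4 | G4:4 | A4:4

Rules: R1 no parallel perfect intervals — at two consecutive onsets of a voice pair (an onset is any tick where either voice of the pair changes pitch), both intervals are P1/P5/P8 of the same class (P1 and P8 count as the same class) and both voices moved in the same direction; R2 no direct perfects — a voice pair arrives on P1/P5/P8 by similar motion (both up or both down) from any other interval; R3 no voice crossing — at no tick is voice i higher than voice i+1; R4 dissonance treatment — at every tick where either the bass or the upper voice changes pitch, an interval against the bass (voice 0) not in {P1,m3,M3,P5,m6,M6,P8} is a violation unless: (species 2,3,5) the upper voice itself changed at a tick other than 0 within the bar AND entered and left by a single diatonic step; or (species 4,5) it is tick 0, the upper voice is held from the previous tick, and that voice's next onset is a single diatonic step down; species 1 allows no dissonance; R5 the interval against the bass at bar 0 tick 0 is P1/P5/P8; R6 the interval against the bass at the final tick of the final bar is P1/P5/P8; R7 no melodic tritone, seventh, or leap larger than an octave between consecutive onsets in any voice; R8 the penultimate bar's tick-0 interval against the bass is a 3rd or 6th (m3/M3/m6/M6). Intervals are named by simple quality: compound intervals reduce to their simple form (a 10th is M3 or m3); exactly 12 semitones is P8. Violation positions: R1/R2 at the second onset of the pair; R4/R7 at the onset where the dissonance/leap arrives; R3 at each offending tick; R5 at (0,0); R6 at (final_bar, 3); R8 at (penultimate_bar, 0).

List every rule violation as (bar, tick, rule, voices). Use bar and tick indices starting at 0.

(0, 0, R5, (0, 2))
(1, 0, R2, (1, 3))
(2, 0, R2, (0, 2))
(2, 0, R2, (2, 3))
(2, 0, R4, (0, 3))
(3, 0, R1, (0, 2))
(3, 0, R3, (1, 2))
(3, 0, R4, (0, 1))
(3, 0, R7, (1,))
(3, 1, R3, (1, 2))
(3, 2, R3, (1, 2))
(3, 3, R3, (1, 2))
(4, 0, R1, (0, 2))
(4, 0, R3, (1, 2))
(4, 1, R3, (1, 2))
(4, 2, R3, (1, 2))
(4, 3, R3, (1, 2))
(5, 0, R2, (2, 3))
(5, 0, R3, (1, 2))
(5, 0, R4, (0, 1))
(5, 0, R4, (0, 2))
(5, 0, R4, (0, 3))
(5, 0, R7, (1,))
(5, 0, R7, (3,))
(5, 1, R3, (1, 2))
(5, 2, R3, (1, 2))
(5, 3, R3, (1, 2))
(6, 0, R2, (0, 2))
(6, 0, R2, (1, 3))
(6, 0, R7, (1,))
(6, 0, R7, (3,))
(6, 0, R8, (0, 2))
(7, 0, R1, (1, 3))
(7, 3, R6, (0, 2))

bar 0: v0=D3 v1=D4 v2=F4 v3=A4 downbeat P5
bar 1: v0=E3 v1=G3 v2=E4 v3=G4 downbeat m3
bar 2: v0=D3 v1=F3 v2=A3 v3=E4 downbeat M2
bar 3: v0=F3 v1=E4 v2=C4 v3=A4 downbeat M3
bar 4: v0=G3 v1=E4 v2=D4 v3=B4 downbeat M3
bar 5: v0=B3 v1=A5 v2=F4 v3=F5 downbeat TT
bar 6: v0=E3 v1=C4 v2=E4 v3=G4 downbeat m3
bar 7: v0=D3 v1=D4 v2=F4 v3=A4 downbeat P5
  -> R5 @ bar 0 tick 0 v(0, 2): opens on m3
  -> R2 @ bar 1 tick 0 v(1, 3): D4/A4 P5 -> G3/G4 P8 similar
  -> R2 @ bar 2 tick 0 v(0, 2): E3/E4 P8 -> D3/A3 P5 similar
  -> R2 @ bar 2 tick 0 v(2, 3): E4/G4 m3 -> A3/E4 P5 similar
  -> R4 @ bar 2 tick 0 v(0, 3): D3/E4 M2 untreated
  -> R1 @ bar 3 tick 0 v(0, 2): D3/A3 P5 -> F3/C4 P5 similar
  -> R3 @ bar 3 tick 0 v(1, 2): E4 above C4
  -> R4 @ bar 3 tick 0 v(0, 1): F3/E4 M7 untreated
  -> R7 @ bar 3 tick 0 v(1,): F3->E4 leap 11st
  -> R3 @ bar 3 tick 1 v(1, 2): E4 above C4
  -> R3 @ bar 3 tick 2 v(1, 2): E4 above C4
  -> R3 @ bar 3 tick 3 v(1, 2): E4 above C4
  -> R1 @ bar 4 tick 0 v(0, 2): F3/C4 P5 -> G3/D4 P5 similar
  -> R3 @ bar 4 tick 0 v(1, 2): E4 above D4
  -> R3 @ bar 4 tick 1 v(1, 2): E4 above D4
  -> R3 @ bar 4 tick 2 v(1, 2): E4 above D4
  -> R3 @ bar 4 tick 3 v(1, 2): E4 above D4
  -> R2 @ bar 5 tick 0 v(2, 3): D4/B4 M6 -> F4/F5 P8 similar
  -> R3 @ bar 5 tick 0 v(1, 2): A5 above F4
  -> R4 @ bar 5 tick 0 v(0, 1): B3/A5 m7 untreated
  -> R4 @ bar 5 tick 0 v(0, 2): B3/F4 TT untreated
  -> R4 @ bar 5 tick 0 v(0, 3): B3/F5 TT untreated
  -> R7 @ bar 5 tick 0 v(1,): E4->A5 leap 17st
  -> R7 @ bar 5 tick 0 v(3,): B4->F5 leap 6st
  -> R3 @ bar 5 tick 1 v(1, 2): A5 above F4
  -> R3 @ bar 5 tick 2 v(1, 2): A5 above F4
  -> R3 @ bar 5 tick 3 v(1, 2): A5 above F4
  -> R2 @ bar 6 tick 0 v(0, 2): B3/F4 TT -> E3/E4 P8 similar
  -> R2 @ bar 6 tick 0 v(1, 3): A5/F5 M3 -> C4/G4 P5 similar
  -> R7 @ bar 6 tick 0 v(1,): A5->C4 leap 21st
  -> R7 @ bar 6 tick 0 v(3,): F5->G4 leap 10st
  -> R8 @ bar 6 tick 0 v(0, 2): penult P8 not 3rd/6th
  -> R1 @ bar 7 tick 0 v(1, 3): C4/G4 P5 -> D4/A4 P5 similar
  -> R6 @ bar 7 tick 3 v(0, 2): closes on m3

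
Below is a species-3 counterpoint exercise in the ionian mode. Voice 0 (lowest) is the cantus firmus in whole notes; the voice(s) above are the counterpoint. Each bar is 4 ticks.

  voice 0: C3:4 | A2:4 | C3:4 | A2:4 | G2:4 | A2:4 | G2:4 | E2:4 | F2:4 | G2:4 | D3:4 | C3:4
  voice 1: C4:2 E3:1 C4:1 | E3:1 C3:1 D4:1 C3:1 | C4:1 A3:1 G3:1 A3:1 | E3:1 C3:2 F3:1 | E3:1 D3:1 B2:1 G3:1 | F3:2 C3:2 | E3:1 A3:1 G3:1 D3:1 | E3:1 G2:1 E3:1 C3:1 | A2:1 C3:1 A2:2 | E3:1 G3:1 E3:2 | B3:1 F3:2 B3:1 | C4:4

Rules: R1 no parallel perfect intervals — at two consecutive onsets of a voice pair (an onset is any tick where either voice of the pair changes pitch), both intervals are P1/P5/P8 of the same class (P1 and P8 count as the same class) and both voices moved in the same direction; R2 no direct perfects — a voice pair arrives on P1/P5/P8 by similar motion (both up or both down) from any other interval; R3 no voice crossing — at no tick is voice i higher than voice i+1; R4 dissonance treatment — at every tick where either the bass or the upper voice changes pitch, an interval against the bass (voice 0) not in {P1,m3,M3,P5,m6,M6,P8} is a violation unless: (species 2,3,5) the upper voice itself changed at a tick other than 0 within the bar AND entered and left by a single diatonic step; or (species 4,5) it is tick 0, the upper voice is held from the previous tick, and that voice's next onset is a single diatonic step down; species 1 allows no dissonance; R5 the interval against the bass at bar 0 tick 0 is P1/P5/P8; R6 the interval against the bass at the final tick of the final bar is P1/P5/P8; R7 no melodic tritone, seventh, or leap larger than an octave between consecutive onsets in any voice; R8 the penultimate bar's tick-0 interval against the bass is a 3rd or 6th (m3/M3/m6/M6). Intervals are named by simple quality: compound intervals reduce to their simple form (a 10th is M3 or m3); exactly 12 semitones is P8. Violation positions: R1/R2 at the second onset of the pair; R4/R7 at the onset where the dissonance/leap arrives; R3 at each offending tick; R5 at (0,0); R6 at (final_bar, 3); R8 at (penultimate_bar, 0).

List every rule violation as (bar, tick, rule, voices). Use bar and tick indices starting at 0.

(1, 0, R2, (0, 1))
(1, 2, R4, (0, 1))
(1, 2, R7, (1,))
(1, 3, R7, (1,))
(2, 0, R2, (0, 1))
(3, 0, R2, (0, 1))
(6, 1, R4, (0, 1))
(10, 1, R7, (1,))
(10, 3, R7, (1,))

bar 0: v0=C3 v1=C4 downbeat P8
bar 1: v0=A2 v1=E3 downbeat P5
bar 2: v0=C3 v1=C4 downbeat P8
bar 3: v0=A2 v1=E3 downbeat P5
bar 4: v0=G2 v1=E3 downbeat M6
bar 5: v0=A2 v1=F3 downbeat m6
bar 6: v0=G2 v1=E3 downbeat M6
bar 7: v0=E2 v1=E3 downbeat P8
bar 8: v0=F2 v1=A2 downbeat M3
bar 9: v0=G2 v1=E3 downbeat M6
bar 10: v0=D3 v1=B3 downbeat M6
bar 11: v0=C3 v1=C4 downbeat P8
  -> R2 @ bar 1 tick 0 v(0, 1): C3/C4 P8 -> A2/E3 P5 similar
  -> R4 @ bar 1 tick 2 v(0, 1): A2/D4 P4 untreated
  -> R7 @ bar 1 tick 2 v(1,): C3->D4 leap 14st
  -> R7 @ bar 1 tick 3 v(1,): D4->C3 leap 14st
  -> R2 @ bar 2 tick 0 v(0, 1): A2/C3 m3 -> C3/C4 P8 similar
  -> R2 @ bar 3 tick 0 v(0, 1): C3/A3 M6 -> A2/E3 P5 similar
  -> R4 @ bar 6 tick 1 v(0, 1): G2/A3 M2 untreated
  -> R7 @ bar 10 tick 1 v(1,): B3->F3 leap 6st
  -> R7 @ bar 10 tick 3 v(1,): F3->B3 leap 6st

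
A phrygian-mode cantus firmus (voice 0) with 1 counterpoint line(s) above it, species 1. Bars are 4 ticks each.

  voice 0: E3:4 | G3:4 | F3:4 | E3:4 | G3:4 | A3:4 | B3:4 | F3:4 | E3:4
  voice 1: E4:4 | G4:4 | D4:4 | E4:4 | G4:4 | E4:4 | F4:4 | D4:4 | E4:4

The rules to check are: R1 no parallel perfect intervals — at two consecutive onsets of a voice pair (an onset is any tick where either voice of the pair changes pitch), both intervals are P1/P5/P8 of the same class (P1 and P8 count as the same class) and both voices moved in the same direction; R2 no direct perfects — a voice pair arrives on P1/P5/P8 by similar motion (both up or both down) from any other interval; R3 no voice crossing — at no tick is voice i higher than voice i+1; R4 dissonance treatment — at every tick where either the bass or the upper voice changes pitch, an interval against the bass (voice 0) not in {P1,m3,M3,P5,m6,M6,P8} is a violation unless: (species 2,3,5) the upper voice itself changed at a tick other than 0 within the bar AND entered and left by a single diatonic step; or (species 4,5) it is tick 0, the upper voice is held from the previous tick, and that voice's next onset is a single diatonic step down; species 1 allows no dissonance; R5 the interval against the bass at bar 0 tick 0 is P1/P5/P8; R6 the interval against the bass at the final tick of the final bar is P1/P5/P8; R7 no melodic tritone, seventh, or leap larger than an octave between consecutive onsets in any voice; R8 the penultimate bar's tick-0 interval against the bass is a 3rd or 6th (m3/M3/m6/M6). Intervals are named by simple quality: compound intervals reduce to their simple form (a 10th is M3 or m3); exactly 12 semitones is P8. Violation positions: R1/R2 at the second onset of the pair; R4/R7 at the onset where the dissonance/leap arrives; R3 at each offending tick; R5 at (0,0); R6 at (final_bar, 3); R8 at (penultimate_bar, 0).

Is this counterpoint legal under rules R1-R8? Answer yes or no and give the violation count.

No (4 violations)

bar 0: v0=E3 v1=E4 (P8)
bar 1: v0=G3 v1=G4 (P8)
bar 2: v0=F3 v1=D4 (M6)
bar 3: v0=E3 v1=E4 (P8)
bar 4: v0=G3 v1=G4 (P8)
bar 5: v0=A3 v1=E4 (P5)
bar 6: v0=B3 v1=F4 (TT)
bar 7: v0=F3 v1=D4 (M6)
bar 8: v0=E3 v1=E4 (P8)
  R1 @ bar1.0: E3/E4 P8 -> G3/G4 P8 similar
  R1 @ bar4.0: E3/E4 P8 -> G3/G4 P8 similar
  R4 @ bar6.0: B3/F4 TT untreated
  R7 @ bar7.0: B3->F3 leap 6st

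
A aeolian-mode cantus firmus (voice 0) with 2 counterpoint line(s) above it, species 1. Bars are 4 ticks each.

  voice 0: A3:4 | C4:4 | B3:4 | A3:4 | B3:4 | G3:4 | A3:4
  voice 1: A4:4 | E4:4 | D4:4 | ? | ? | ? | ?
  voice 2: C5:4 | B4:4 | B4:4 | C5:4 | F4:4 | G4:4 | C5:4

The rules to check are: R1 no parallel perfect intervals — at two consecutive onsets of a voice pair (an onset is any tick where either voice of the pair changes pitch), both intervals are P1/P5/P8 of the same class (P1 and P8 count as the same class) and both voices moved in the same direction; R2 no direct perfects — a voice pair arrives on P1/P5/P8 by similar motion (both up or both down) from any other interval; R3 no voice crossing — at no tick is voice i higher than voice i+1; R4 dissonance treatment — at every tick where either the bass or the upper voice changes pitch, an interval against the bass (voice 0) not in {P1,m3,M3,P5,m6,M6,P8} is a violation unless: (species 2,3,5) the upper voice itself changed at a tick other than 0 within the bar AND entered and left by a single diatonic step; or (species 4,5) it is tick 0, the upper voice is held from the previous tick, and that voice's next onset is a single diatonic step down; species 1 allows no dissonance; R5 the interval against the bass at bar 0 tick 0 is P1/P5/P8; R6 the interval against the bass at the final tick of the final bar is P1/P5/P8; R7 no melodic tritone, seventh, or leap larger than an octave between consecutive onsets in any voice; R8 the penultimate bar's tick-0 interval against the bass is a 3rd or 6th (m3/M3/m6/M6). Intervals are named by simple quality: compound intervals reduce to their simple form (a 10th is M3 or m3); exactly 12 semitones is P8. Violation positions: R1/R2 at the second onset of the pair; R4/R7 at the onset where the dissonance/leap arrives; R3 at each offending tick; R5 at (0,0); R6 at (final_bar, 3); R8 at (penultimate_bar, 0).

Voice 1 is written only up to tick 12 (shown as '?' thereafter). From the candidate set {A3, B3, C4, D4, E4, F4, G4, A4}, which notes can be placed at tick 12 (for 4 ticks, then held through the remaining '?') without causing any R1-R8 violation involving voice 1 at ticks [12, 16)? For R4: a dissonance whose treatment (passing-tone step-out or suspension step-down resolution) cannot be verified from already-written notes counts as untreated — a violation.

{A4, C4, E4}

A3: violates R2
B3: violates R4
C4: legal
D4: violates R4
E4: legal
F4: violates R2
G4: violates R4
A4: legal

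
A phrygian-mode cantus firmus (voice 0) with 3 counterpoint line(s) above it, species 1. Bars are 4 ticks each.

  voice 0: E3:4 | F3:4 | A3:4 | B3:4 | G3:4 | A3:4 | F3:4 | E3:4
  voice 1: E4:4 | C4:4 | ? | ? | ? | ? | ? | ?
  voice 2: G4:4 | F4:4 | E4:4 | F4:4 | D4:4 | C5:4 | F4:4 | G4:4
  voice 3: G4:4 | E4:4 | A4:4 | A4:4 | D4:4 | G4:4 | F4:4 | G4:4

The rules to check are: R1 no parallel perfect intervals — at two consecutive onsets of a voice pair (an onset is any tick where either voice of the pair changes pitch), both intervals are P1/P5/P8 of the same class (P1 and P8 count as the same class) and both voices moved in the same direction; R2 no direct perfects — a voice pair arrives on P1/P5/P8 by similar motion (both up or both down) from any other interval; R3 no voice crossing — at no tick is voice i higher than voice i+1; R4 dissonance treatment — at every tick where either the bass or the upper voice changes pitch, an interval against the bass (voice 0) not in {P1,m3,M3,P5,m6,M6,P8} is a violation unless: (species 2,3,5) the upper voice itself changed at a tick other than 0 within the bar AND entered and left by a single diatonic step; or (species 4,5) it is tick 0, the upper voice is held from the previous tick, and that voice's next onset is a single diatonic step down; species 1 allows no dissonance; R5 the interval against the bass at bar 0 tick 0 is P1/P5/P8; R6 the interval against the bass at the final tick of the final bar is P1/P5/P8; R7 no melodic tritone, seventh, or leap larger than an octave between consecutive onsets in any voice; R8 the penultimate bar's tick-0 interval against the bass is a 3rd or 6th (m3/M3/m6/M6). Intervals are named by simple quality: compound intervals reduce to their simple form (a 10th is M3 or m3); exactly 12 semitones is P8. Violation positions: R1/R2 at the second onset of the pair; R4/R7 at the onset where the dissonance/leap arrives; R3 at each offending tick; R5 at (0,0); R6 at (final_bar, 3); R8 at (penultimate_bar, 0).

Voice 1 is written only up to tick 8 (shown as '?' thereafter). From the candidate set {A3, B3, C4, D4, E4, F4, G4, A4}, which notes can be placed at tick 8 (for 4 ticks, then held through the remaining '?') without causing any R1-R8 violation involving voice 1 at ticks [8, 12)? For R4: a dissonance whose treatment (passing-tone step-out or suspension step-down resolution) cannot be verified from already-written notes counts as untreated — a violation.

A3: violates R2
B3: violates R4
C4: legal
D4: violates R2,R4
E4: violates R1
F4: violates R3
G4: violates R3,R4
A4: violates R2,R3

{C4}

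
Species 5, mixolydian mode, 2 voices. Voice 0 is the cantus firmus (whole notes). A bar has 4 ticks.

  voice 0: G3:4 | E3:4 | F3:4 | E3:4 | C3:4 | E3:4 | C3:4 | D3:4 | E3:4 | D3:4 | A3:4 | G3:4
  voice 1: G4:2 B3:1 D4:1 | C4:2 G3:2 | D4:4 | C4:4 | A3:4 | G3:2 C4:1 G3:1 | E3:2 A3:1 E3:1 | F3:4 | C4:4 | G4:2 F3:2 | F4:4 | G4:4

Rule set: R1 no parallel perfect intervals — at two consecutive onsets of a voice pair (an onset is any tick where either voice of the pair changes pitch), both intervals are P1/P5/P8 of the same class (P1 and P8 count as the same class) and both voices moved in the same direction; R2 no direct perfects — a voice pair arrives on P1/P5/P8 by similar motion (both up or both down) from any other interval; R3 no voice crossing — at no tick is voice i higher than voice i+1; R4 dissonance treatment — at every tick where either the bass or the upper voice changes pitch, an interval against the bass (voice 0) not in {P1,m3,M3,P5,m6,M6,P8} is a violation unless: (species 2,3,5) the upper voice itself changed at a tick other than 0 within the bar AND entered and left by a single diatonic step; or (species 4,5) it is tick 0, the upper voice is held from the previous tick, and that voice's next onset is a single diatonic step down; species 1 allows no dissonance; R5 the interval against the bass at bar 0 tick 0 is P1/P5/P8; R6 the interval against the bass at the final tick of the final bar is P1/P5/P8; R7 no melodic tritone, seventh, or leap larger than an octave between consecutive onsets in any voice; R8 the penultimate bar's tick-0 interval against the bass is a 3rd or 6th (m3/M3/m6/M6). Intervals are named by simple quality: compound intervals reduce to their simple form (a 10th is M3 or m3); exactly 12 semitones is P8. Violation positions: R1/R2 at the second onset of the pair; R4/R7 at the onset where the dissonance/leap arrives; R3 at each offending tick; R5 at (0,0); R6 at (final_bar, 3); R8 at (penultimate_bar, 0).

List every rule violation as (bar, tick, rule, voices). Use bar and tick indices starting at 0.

(9, 0, R4, (0, 1))
(9, 2, R7, (1,))

bar 0: v0=G3 v1=G4 downbeat P8
bar 1: v0=E3 v1=C4 downbeat m6
bar 2: v0=F3 v1=D4 downbeat M6
bar 3: v0=E3 v1=C4 downbeat m6
bar 4: v0=C3 v1=A3 downbeat M6
bar 5: v0=E3 v1=G3 downbeat m3
bar 6: v0=C3 v1=E3 downbeat M3
bar 7: v0=D3 v1=F3 downbeat m3
bar 8: v0=E3 v1=C4 downbeat m6
bar 9: v0=D3 v1=G4 downbeat P4
bar 10: v0=A3 v1=F4 downbeat m6
bar 11: v0=G3 v1=G4 downbeat P8
  -> R4 @ bar 9 tick 0 v(0, 1): D3/G4 P4 untreated
  -> R7 @ bar 9 tick 2 v(1,): G4->F3 leap 14st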